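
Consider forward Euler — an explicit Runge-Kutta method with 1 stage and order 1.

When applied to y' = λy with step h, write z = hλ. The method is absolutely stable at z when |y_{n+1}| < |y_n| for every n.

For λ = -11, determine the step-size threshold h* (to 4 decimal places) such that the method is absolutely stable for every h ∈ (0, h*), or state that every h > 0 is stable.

Test eqn y'=λy, z=hλ:
  order 1, 1-stage ⇒ R(z)=1+z
  (e.g. R(-1.18)=-0.18000, |R|=0.18000)

Need |R(x)|<1, x<0.
x=-1.18: |R|=0.1800
|R(-1.34)|=0.3400 |R(-1.32)|=0.3200 |R(-1.2)|=0.2000
Bisect:
  x_lo=-2.8370 |R|=1.8370  x_hi=-0.2755 |R|=0.7245
  mid=-1.55623 |R|=0.55623 →hi
  mid=-2.19660 |R|=1.19660 →lo
  mid=-1.87642 |R|=0.87642 →hi
  mid=-2.03651 |R|=1.03651 →lo
  mid=-1.95646 |R|=0.95646 →hi
  mid=-1.99649 |R|=0.99649 →hi
  mid=-2.01650 |R|=1.01650 →lo
  mid=-2.00649 |R|=1.00649 →lo
  mid=-2.00149 |R|=1.00149 →lo
  mid=-1.99899 |R|=0.99899 →hi
  ...
  [-2.00008,-1.99993] ⇒ x*=-2.0000
So |R|<1 on (-2.0000, 0).

(-2.0000,0); λ=-11 ⇒ h* = 0.1818.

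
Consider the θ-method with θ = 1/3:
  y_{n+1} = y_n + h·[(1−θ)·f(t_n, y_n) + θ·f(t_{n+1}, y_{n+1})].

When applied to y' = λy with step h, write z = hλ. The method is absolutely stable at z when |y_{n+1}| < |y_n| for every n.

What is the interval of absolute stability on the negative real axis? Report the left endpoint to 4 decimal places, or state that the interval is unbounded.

With y'=λy (z=hλ):
  y_{n+1} = y_n + z·[2/3·y_n + 1/3·y_{n+1}] ⇒ (1 − 1/3z)y_{n+1} = (1 + 2/3z)y_n
  ⇒ R(z) = (1 + 2/3z)/(1 − 1/3z).

Need |R(x)|<1, x<0.
x=-1.73: |R|=0.0973
R=−1: 1+2/3x = −1+1/3x ⇒ -1/3x=2 ⇒ x=2/(-1/3)=-6.0000
Confirm numerically:
  x=-5.579: |R|=0.95093 <1
  x=-4.023: |R|=0.71850 <1
  x=-3.977: |R|=0.71005 <1
  x=-6.492: |R|=1.05183 >1
  x=-6.377: |R|=1.04020 >1
Interval (-6.0000, 0).

z∈(-6.0000,0).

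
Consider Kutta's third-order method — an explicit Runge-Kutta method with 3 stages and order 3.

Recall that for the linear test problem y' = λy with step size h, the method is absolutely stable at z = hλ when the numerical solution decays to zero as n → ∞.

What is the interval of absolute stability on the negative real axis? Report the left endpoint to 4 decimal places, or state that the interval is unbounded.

z∈(-2.5127,0).

Test eqn y'=λy, z=hλ:
  order 3, 3-stage ⇒ R(z)=1+z+z^2/2+z^3/6
  (e.g. R(-0.61)=0.53822, |R|=0.53822)

Boundary: |R(x)|=1, x<0.
x=-0.61: |R|=0.5382
|R(-1.69)|=0.0664 |R(-1.29)|=0.1843 |R(-0.97)|=0.3483
Bisect:
  x_lo=-3.2457 |R|=2.6770  x_hi=-0.3785 |R|=0.6841
  mid=-1.81207 |R|=0.16195 →hi
  mid=-2.52887 |R|=1.02671 →lo
  mid=-2.17047 |R|=0.51916 →hi
  mid=-2.34967 |R|=0.75126 →hi
  mid=-2.43927 |R|=0.88321 →hi
  mid=-2.48407 |R|=0.95347 →hi
  mid=-2.50647 |R|=0.98971 →hi
  mid=-2.51767 |R|=1.00812 →lo
  ...
  [-2.51277,-2.51260] ⇒ x*=-2.5127
So |R|<1 on (-2.5127, 0).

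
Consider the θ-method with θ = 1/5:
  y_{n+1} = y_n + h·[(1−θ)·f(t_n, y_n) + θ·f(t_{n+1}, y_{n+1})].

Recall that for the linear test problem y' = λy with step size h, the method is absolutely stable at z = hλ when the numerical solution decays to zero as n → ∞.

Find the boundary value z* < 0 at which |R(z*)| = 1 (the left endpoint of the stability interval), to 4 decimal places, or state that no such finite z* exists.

left endpoint -3.3333.

Test eqn y'=λy, z=hλ:
  y_{n+1} = y_n + z·[4/5·y_n + 1/5·y_{n+1}] ⇒ (1 − 1/5z)y_{n+1} = (1 + 4/5z)y_n
  R(z) = (1 + 4/5z)/(1 − 1/5z).

Boundary: |R(x)|=1, x<0.
x=-0.8: |R|=0.3103
R=−1: 1+4/5x = −1+1/5x ⇒ -3/5x=2 ⇒ x=2/(-3/5)=-3.3333
Confirm numerically:
  x=-3.260: |R|=0.97337 <1
  x=-3.159: |R|=0.93590 <1
  x=-1.595: |R|=0.20925 <1
  x=-3.623: |R|=1.10078 >1
  x=-3.502: |R|=1.05952 >1
  x=-3.466: |R|=1.04701 >1
Interval (-3.3333, 0).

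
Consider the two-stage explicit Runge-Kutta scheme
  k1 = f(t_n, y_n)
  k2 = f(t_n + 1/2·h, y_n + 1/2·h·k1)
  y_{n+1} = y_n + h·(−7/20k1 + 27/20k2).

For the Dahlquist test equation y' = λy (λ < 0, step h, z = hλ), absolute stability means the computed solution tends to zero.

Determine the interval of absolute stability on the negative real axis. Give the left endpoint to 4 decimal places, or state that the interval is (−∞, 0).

On y'=λy, z=hλ:
  k1=λy_n ⇒ h·k1=z·y_n;  k2=λ(1+1/2z)y_n ⇒ h·k2=z(1+1/2z)y_n
  y_{n+1}/y_n = 1 − 7/20z + 27/20z(1+1/2z) = 1 + z + 27/40z²
  R(z) = 1 + z + 27/40z².

Need |R(x)|<1, x<0.
x=-0.73: |R|=0.6297
R=1: x+27/40x²=0 ⇒ x=−40/27=-1.4815; min R=1−1/(4·27/40)=0.6296>−1
Confirm numerically:
  x=-1.301: |R|=0.84151 <1
  x=-1.062: |R|=0.69929 <1
  x=-1.007: |R|=0.67748 <1
  x=-0.800: |R|=0.63200 <1
  x=-1.665: |R|=1.20625 >1
  x=-1.641: |R|=1.17669 >1
Interval (-1.4815, 0).

(-1.4815, 0).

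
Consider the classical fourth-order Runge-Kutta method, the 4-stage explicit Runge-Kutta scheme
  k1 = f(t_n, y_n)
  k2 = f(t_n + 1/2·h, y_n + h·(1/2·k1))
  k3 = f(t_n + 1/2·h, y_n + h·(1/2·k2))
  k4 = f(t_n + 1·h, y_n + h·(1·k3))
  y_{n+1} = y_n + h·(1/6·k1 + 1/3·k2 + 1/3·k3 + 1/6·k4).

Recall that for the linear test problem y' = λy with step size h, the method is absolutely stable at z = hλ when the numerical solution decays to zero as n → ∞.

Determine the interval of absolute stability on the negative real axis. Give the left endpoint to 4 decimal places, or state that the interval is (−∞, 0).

On y'=λy, z=hλ:
  order 4, 4-stage ⇒ R(z)=1+z+z^2/2+z^3/6+z^4/24
  (e.g. R(-1.45)=0.27733, |R|=0.27733)

Find x<0 with |R(x)|<1.
x=-1.45: |R|=0.2773
|R(-3.04)|=1.4570 |R(-2.78)|=0.9920 |R(-1.85)|=0.2940
Bisect:
  x_lo=-3.2321 |R|=1.9107  x_hi=-0.0910 |R|=0.9131
  mid=-1.66151 |R|=0.27187 →hi
  mid=-2.44679 |R|=0.59860 →hi
  mid=-2.83942 |R|=1.08473 →lo
  mid=-2.64310 |R|=0.80595 →hi
  mid=-2.74126 |R|=0.93562 →hi
  mid=-2.79034 |R|=1.00764 →lo
  mid=-2.76580 |R|=0.97101 →hi
  mid=-2.77807 |R|=0.98917 →hi
  ...
  [-2.78536,-2.78517] ⇒ x*=-2.7853
Stable set (-2.7853, 0).

(-2.7853, 0).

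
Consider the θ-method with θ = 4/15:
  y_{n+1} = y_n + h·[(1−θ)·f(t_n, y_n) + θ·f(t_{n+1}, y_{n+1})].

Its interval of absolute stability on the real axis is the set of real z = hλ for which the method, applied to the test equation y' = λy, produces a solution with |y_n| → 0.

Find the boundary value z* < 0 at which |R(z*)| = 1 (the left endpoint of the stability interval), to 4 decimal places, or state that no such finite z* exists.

On y'=λy, z=hλ:
  y_{n+1} = y_n + z·[11/15·y_n + 4/15·y_{n+1}] ⇒ (1 − 4/15z)y_{n+1} = (1 + 11/15z)y_n
  Hence R(z) = (1 + 11/15z)/(1 − 4/15z).

Solve |R(x)|<1 on ℝ⁻.
x=-0.45: |R|=0.5982
R=−1: 1+11/15x = −1+4/15x ⇒ -7/15x=2 ⇒ x=2/(-7/15)=-4.2857
Confirm numerically:
  x=-2.719: |R|=0.57617 <1
  x=-2.501: |R|=0.50036 <1
  x=-2.001: |R|=0.30477 <1
  x=-1.904: |R|=0.26282 <1
  x=-4.659: |R|=1.07768 >1
  x=-4.315: |R|=1.00635 >1
Interval (-4.2857, 0).

left endpoint -4.2857.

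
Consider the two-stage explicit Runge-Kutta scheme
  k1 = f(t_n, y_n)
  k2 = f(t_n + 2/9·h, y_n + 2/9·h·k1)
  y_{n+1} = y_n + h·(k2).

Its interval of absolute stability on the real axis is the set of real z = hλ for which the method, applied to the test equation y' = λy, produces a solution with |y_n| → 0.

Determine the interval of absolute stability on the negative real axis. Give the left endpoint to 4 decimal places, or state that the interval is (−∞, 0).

z∈(-4.5000,0).

Set f=λy, z=hλ:
  k1=λy_n ⇒ h·k1=z·y_n;  k2=λ(1+2/9z)y_n ⇒ h·k2=z(1+2/9z)y_n
  y_{n+1}/y_n = 1 + z(1+2/9z) = 1 + z + 2/9z²
  ⇒ R(z) = 1 + z + 2/9z².

Boundary: |R(x)|=1, x<0.
x=-0.47: |R|=0.5791
R=1: x+2/9x²=0 ⇒ x=−9/2=-4.5000; min R=1−1/(4·2/9)=-0.1250>−1
Confirm numerically:
  x=-4.315: |R|=0.82261 <1
  x=-3.968: |R|=0.53089 <1
  x=-3.767: |R|=0.38640 <1
  x=-2.346: |R|=0.12295 <1
  x=-5.049: |R|=1.61598 >1
  x=-4.662: |R|=1.16783 >1
  x=-4.527: |R|=1.02716 >1
Interval (-4.5000, 0).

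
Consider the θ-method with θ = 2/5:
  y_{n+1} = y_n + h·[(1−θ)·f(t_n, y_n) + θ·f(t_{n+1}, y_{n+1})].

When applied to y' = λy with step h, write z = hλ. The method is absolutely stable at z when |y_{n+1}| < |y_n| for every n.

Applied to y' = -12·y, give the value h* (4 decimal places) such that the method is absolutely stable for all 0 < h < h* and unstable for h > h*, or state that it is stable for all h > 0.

Test eqn y'=λy, z=hλ:
  y_{n+1} = y_n + z·[3/5·y_n + 2/5·y_{n+1}] ⇒ (1 − 2/5z)y_{n+1} = (1 + 3/5z)y_n
  Hence R(z) = (1 + 3/5z)/(1 − 2/5z).

Solve |R(x)|<1 on ℝ⁻.
x=-0.75: |R|=0.4231
R=−1: 1+3/5x = −1+2/5x ⇒ -1/5x=2 ⇒ x=2/(-1/5)=-10.0000
Confirm numerically:
  x=-9.108: |R|=0.96158 <1
  x=-7.137: |R|=0.85146 <1
  x=-4.218: |R|=0.56966 <1
  x=-10.365: |R|=1.01419 >1
  x=-10.349: |R|=1.01358 >1
  x=-10.132: |R|=1.00522 >1
So |R|<1 on (-10.0000, 0).

(-10.0000,0); λ=-12 ⇒ h* = (10)/12 = 0.8333.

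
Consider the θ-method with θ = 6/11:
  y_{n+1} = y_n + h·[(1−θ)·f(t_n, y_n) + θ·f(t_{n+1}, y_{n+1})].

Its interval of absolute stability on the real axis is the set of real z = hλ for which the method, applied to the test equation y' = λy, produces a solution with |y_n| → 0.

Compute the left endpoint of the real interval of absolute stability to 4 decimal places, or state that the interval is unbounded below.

unbounded; (−∞, 0).

Test eqn y'=λy, z=hλ:
  y_{n+1} = y_n + z·[5/11·y_n + 6/11·y_{n+1}] ⇒ (1 − 6/11z)y_{n+1} = (1 + 5/11z)y_n
  so R(z) = (1 + 5/11z)/(1 − 6/11z).

Solve |R(x)|<1 on ℝ⁻.
x=-1.7: |R|=0.1179
x=-2: |R|=0.0435
x=-10: |R|=0.5493
x=-100: |R|=0.8003
θ=6/11≥1/2 ⇒ |1+5/11x|<|1−6/11x| ∀x<0 ⇒ interval (−∞,0).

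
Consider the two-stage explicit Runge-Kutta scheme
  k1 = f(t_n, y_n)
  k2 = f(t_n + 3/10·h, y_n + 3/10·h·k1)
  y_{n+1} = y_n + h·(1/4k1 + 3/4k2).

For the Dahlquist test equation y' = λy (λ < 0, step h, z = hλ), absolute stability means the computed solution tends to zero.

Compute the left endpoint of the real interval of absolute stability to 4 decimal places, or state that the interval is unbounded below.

On y'=λy, z=hλ:
  k1=λy_n ⇒ h·k1=z·y_n;  k2=λ(1+3/10z)y_n ⇒ h·k2=z(1+3/10z)y_n
  y_{n+1}/y_n = 1 + 1/4z + 3/4z(1+3/10z) = 1 + z + 9/40z²
  so R(z) = 1 + z + 9/40z².

Find x<0 with |R(x)|<1.
x=-1.26: |R|=0.0972
R=1: x+9/40x²=0 ⇒ x=−40/9=-4.4444; min R=1−1/(4·9/40)=-0.1111>−1
Confirm numerically:
  x=-4.308: |R|=0.86774 <1
  x=-2.325: |R|=0.10873 <1
  x=-1.794: |R|=0.06985 <1
  x=-4.989: |R|=1.61128 >1
  x=-4.628: |R|=1.19114 >1
  x=-4.529: |R|=1.08616 >1
So |R|<1 on (-4.4444, 0).

left endpoint -4.4444.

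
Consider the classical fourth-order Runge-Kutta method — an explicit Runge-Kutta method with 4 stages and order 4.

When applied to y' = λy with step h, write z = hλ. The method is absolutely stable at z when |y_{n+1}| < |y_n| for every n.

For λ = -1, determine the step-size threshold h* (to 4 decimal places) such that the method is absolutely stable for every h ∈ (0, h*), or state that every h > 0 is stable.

Set f=λy, z=hλ:
  order 4, 4-stage ⇒ R(z)=1+z+z^2/2+z^3/6+z^4/24
  (e.g. R(-0.72)=0.48819, |R|=0.48819)

Find x<0 with |R(x)|<1.
x=-0.72: |R|=0.4882
|R(-2.3)|=0.4832 |R(-2.28)|=0.4698 |R(-1.7)|=0.2742
Bisect:
  x_lo=-3.5624 |R|=2.9587  x_hi=-0.1460 |R|=0.8642
  mid=-1.85421 |R|=0.29487 →hi
  mid=-2.70831 |R|=0.89001 →hi
  mid=-3.13537 |R|=1.66948 →lo
  mid=-2.92184 |R|=1.22616 →lo
  mid=-2.81508 |R|=1.04584 →lo
  mid=-2.76170 |R|=0.96500 →hi
  mid=-2.78839 |R|=1.00467 →lo
  mid=-2.77504 |R|=0.98465 →hi
  ...
  [-2.78547,-2.78526] ⇒ x*=-2.7853
So |R|<1 on (-2.7853, 0).

(-2.7853,0); λ=-1 ⇒ h* = 2.7853.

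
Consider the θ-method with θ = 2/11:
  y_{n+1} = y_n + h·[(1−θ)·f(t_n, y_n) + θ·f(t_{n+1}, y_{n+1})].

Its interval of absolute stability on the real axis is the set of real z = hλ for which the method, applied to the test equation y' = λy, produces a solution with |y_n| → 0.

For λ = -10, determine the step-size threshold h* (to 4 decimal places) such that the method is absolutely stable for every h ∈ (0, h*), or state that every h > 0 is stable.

Set f=λy, z=hλ:
  y_{n+1} = y_n + z·[9/11·y_n + 2/11·y_{n+1}] ⇒ (1 − 2/11z)y_{n+1} = (1 + 9/11z)y_n
  Hence R(z) = (1 + 9/11z)/(1 − 2/11z).

Need |R(x)|<1, x<0.
x=-1.63: |R|=0.2574
R=−1: 1+9/11x = −1+2/11x ⇒ -7/11x=2 ⇒ x=2/(-7/11)=-3.1429
Confirm numerically:
  x=-2.573: |R|=0.75294 <1
  x=-2.529: |R|=0.73241 <1
  x=-2.182: |R|=0.56222 <1
  x=-1.267: |R|=0.02978 <1
  x=-3.645: |R|=1.19218 >1
  x=-3.633: |R|=1.18784 >1
  x=-3.603: |R|=1.17692 >1
So |R|<1 on (-3.1429, 0).

(-3.1429,0); λ=-10 ⇒ h* = (22/7)/10 = 0.3143.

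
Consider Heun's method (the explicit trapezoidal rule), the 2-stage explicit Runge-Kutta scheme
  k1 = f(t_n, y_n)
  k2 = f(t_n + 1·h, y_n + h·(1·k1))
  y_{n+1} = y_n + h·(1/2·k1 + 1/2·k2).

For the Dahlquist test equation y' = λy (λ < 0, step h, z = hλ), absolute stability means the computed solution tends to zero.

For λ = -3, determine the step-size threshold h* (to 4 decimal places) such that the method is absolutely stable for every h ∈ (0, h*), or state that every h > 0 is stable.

(-2.0000,0); λ=-3 ⇒ h* = 0.6667.

Set f=λy, z=hλ:
  order 2, 2-stage ⇒ R(z)=1+z+z^2/2
  (e.g. R(-0.51)=0.62005, |R|=0.62005)

Boundary: |R(x)|=1, x<0.
x=-0.51: |R|=0.6200
|R(-1.78)|=0.8042 |R(-1.23)|=0.5264 |R(-0.83)|=0.5145
Bisect:
  x_lo=-2.4659 |R|=1.5744  x_hi=-0.0680 |R|=0.9343
  mid=-1.26693 |R|=0.53563 →hi
  mid=-1.86639 |R|=0.87532 →hi
  mid=-2.16612 |R|=1.17992 →lo
  mid=-2.01626 |R|=1.01639 →lo
  mid=-1.94132 |R|=0.94305 →hi
  mid=-1.97879 |R|=0.97902 →hi
  mid=-1.99752 |R|=0.99753 →hi
  ...
  [-2.00001,-1.99987] ⇒ x*=-2.0000
So |R|<1 on (-2.0000, 0).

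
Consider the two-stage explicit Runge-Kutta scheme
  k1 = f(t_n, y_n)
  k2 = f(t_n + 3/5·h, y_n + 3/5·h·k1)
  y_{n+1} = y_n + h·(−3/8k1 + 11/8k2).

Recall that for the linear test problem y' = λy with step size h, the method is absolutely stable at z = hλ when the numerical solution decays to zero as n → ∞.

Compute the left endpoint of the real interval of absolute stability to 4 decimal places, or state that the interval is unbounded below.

Test eqn y'=λy, z=hλ:
  k1=λy_n ⇒ h·k1=z·y_n;  k2=λ(1+3/5z)y_n ⇒ h·k2=z(1+3/5z)y_n
  y_{n+1}/y_n = 1 − 3/8z + 11/8z(1+3/5z) = 1 + z + 33/40z²
  so R(z) = 1 + z + 33/40z².

Solve |R(x)|<1 on ℝ⁻.
x=-0.72: |R|=0.7077
R=1: x+33/40x²=0 ⇒ x=−40/33=-1.2121; min R=1−1/(4·33/40)=0.6970>−1
Confirm numerically:
  x=-1.000: |R|=0.82500 <1
  x=-0.975: |R|=0.80927 <1
  x=-0.902: |R|=0.76922 <1
  x=-0.559: |R|=0.69880 <1
  x=-1.502: |R|=1.35920 >1
  x=-1.487: |R|=1.33721 >1
  x=-1.454: |R|=1.29015 >1
So |R|<1 on (-1.2121, 0).

z* = -1.2121.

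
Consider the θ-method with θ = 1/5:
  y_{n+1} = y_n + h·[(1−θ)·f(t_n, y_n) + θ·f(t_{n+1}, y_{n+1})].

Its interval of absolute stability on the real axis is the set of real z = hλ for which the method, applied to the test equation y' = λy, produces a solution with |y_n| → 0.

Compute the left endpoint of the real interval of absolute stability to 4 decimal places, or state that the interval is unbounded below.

With y'=λy (z=hλ):
  y_{n+1} = y_n + z·[4/5·y_n + 1/5·y_{n+1}] ⇒ (1 − 1/5z)y_{n+1} = (1 + 4/5z)y_n
  ⇒ R(z) = (1 + 4/5z)/(1 − 1/5z).

Need |R(x)|<1, x<0.
x=-1.39: |R|=0.0876
R=−1: 1+4/5x = −1+1/5x ⇒ -3/5x=2 ⇒ x=2/(-3/5)=-3.3333
Confirm numerically:
  x=-2.993: |R|=0.87226 <1
  x=-2.905: |R|=0.83744 <1
  x=-1.803: |R|=0.32515 <1
  x=-1.592: |R|=0.20752 <1
  x=-3.520: |R|=1.06573 >1
  x=-3.515: |R|=1.06400 >1
  x=-3.479: |R|=1.05154 >1
Stable set (-3.3333, 0).

left endpoint -3.3333.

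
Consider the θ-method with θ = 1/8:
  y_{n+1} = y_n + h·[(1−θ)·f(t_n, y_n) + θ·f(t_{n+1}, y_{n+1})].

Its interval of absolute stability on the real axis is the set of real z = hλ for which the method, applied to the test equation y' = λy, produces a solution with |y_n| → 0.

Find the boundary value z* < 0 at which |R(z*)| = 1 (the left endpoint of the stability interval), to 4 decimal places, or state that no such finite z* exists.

With y'=λy (z=hλ):
  y_{n+1} = y_n + z·[7/8·y_n + 1/8·y_{n+1}] ⇒ (1 − 1/8z)y_{n+1} = (1 + 7/8z)y_n
  ⇒ R(z) = (1 + 7/8z)/(1 − 1/8z).

Need |R(x)|<1, x<0.
x=-0.97: |R|=0.1349
R=−1: 1+7/8x = −1+1/8x ⇒ -3/4x=2 ⇒ x=2/(-3/4)=-2.6667
Confirm numerically:
  x=-2.475: |R|=0.89021 <1
  x=-2.023: |R|=0.61469 <1
  x=-1.284: |R|=0.10642 <1
  x=-1.153: |R|=0.00776 <1
  x=-3.128: |R|=1.24874 >1
  x=-2.991: |R|=1.17705 >1
  x=-2.695: |R|=1.01590 >1
So |R|<1 on (-2.6667, 0).

left endpoint -2.6667.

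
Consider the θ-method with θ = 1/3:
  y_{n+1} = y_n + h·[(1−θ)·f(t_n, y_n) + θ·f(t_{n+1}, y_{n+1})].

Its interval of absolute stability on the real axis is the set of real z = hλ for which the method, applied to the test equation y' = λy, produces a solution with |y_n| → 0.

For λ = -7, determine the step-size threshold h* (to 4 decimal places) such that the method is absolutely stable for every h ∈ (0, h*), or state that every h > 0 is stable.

(-6.0000,0); λ=-7 ⇒ h* = (6)/7 = 0.8571.

Test eqn y'=λy, z=hλ:
  y_{n+1} = y_n + z·[2/3·y_n + 1/3·y_{n+1}] ⇒ (1 − 1/3z)y_{n+1} = (1 + 2/3z)y_n
  Hence R(z) = (1 + 2/3z)/(1 − 1/3z).

Boundary: |R(x)|=1, x<0.
x=-1.02: |R|=0.2388
R=−1: 1+2/3x = −1+1/3x ⇒ -1/3x=2 ⇒ x=2/(-1/3)=-6.0000
Confirm numerically:
  x=-5.537: |R|=0.94577 <1
  x=-3.920: |R|=0.69942 <1
  x=-2.662: |R|=0.41046 <1
  x=-6.519: |R|=1.05452 >1
  x=-6.094: |R|=1.01034 >1
Interval (-6.0000, 0).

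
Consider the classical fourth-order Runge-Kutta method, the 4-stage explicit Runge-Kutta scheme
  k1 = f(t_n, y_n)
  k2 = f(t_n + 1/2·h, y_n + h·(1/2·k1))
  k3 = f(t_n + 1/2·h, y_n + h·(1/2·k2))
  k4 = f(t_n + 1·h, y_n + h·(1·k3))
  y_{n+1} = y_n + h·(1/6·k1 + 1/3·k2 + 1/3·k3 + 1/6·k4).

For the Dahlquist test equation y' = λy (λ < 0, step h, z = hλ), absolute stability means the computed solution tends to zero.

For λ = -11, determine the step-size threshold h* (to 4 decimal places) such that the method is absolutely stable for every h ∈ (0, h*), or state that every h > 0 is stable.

(-2.7853,0); λ=-11 ⇒ h* = 0.2532.

On y'=λy, z=hλ:
  order 4, 4-stage ⇒ R(z)=1+z+z^2/2+z^3/6+z^4/24
  (e.g. R(-0.78)=0.46053, |R|=0.46053)

Boundary: |R(x)|=1, x<0.
x=-0.78: |R|=0.4605
|R(-2.29)|=0.4764 |R(-0.71)|=0.4930 |R(-0.66)|=0.5178
Bisect:
  x_lo=-3.5529 |R|=2.9233  x_hi=-0.2188 |R|=0.8035
  mid=-1.88585 |R|=0.30156 →hi
  mid=-2.71939 |R|=0.90510 →hi
  mid=-3.13616 |R|=1.67135 →lo
  mid=-2.92778 |R|=1.23695 →lo
  mid=-2.82358 |R|=1.05928 →lo
  mid=-2.77149 |R|=0.97938 →hi
  mid=-2.79754 |R|=1.01861 →lo
  mid=-2.78451 |R|=0.99882 →hi
  ...
  [-2.78533,-2.78512] ⇒ x*=-2.7853
Interval (-2.7853, 0).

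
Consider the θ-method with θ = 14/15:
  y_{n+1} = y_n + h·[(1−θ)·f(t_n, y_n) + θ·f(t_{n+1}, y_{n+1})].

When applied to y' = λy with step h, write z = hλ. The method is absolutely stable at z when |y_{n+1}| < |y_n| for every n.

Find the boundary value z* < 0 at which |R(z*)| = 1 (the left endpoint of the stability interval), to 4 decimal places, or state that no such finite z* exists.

interval (−∞, 0).

With y'=λy (z=hλ):
  y_{n+1} = y_n + z·[1/15·y_n + 14/15·y_{n+1}] ⇒ (1 − 14/15z)y_{n+1} = (1 + 1/15z)y_n
  so R(z) = (1 + 1/15z)/(1 − 14/15z).

Find x<0 with |R(x)|<1.
x=-1.72: |R|=0.3398
x=-2: |R|=0.3023
x=-10: |R|=0.0323
x=-100: |R|=0.0601
θ=14/15≥1/2 ⇒ |1+1/15x|<|1−14/15x| ∀x<0 ⇒ stable on all of ℝ⁻.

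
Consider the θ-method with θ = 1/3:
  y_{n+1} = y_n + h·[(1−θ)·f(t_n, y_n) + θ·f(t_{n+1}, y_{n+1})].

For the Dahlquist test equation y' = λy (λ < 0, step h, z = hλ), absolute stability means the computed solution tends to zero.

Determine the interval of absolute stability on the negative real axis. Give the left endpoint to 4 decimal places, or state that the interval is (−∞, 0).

Test eqn y'=λy, z=hλ:
  y_{n+1} = y_n + z·[2/3·y_n + 1/3·y_{n+1}] ⇒ (1 − 1/3z)y_{n+1} = (1 + 2/3z)y_n
  ⇒ R(z) = (1 + 2/3z)/(1 − 1/3z).

Find x<0 with |R(x)|<1.
x=-1.05: |R|=0.2222
R=−1: 1+2/3x = −1+1/3x ⇒ -1/3x=2 ⇒ x=2/(-1/3)=-6.0000
Confirm numerically:
  x=-3.785: |R|=0.67354 <1
  x=-2.557: |R|=0.38042 <1
  x=-2.555: |R|=0.37984 <1
  x=-2.424: |R|=0.34071 <1
  x=-6.332: |R|=1.03558 >1
  x=-6.252: |R|=1.02724 >1
Stable set (-6.0000, 0).

z∈(-6.0000,0).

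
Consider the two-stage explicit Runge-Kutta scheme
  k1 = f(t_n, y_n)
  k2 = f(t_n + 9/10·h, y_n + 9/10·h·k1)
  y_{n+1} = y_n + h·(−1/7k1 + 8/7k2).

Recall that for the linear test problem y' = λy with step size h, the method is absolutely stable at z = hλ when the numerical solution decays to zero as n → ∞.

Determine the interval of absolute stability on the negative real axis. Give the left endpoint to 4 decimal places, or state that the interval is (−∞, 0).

Set f=λy, z=hλ:
  k1=λy_n ⇒ h·k1=z·y_n;  k2=λ(1+9/10z)y_n ⇒ h·k2=z(1+9/10z)y_n
  y_{n+1}/y_n = 1 − 1/7z + 8/7z(1+9/10z) = 1 + z + 36/35z²
  so R(z) = 1 + z + 36/35z².

Find x<0 with |R(x)|<1.
x=-1.02: |R|=1.0501
R=1: x+36/35x²=0 ⇒ x=−35/36=-0.9722; min R=1−1/(4·36/35)=0.7569>−1
Confirm numerically:
  x=-0.920: |R|=0.95058 <1
  x=-0.847: |R|=0.89091 <1
  x=-0.798: |R|=0.85700 <1
  x=-0.680: |R|=0.79561 <1
  x=-1.554: |R|=1.92991 >1
  x=-1.015: |R|=1.04466 >1
Stable set (-0.9722, 0).

(-0.9722, 0).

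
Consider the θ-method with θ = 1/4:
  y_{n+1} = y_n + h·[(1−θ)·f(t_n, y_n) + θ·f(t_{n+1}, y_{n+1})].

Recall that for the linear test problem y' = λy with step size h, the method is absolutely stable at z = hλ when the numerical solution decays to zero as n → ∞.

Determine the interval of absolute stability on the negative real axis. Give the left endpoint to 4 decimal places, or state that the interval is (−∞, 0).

z∈(-4.0000,0).

With y'=λy (z=hλ):
  y_{n+1} = y_n + z·[3/4·y_n + 1/4·y_{n+1}] ⇒ (1 − 1/4z)y_{n+1} = (1 + 3/4z)y_n
  so R(z) = (1 + 3/4z)/(1 − 1/4z).

Solve |R(x)|<1 on ℝ⁻.
x=-1.3: |R|=0.0189
R=−1: 1+3/4x = −1+1/4x ⇒ -1/2x=2 ⇒ x=2/(-1/2)=-4.0000
Confirm numerically:
  x=-3.659: |R|=0.91095 <1
  x=-3.403: |R|=0.83871 <1
  x=-2.617: |R|=0.58199 <1
  x=-2.304: |R|=0.46193 <1
  x=-4.440: |R|=1.10427 >1
  x=-4.264: |R|=1.06389 >1
Stable set (-4.0000, 0).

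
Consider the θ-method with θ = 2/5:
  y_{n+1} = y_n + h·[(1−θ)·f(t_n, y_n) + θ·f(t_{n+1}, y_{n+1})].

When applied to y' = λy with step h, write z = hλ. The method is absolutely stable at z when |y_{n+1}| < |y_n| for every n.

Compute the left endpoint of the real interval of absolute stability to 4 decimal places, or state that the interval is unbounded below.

left endpoint -10.0000.

On y'=λy, z=hλ:
  y_{n+1} = y_n + z·[3/5·y_n + 2/5·y_{n+1}] ⇒ (1 − 2/5z)y_{n+1} = (1 + 3/5z)y_n
  ⇒ R(z) = (1 + 3/5z)/(1 − 2/5z).

Solve |R(x)|<1 on ℝ⁻.
x=-1.16: |R|=0.2077
R=−1: 1+3/5x = −1+2/5x ⇒ -1/5x=2 ⇒ x=2/(-1/5)=-10.0000
Confirm numerically:
  x=-9.324: |R|=0.97141 <1
  x=-6.416: |R|=0.79901 <1
  x=-5.946: |R|=0.76000 <1
  x=-4.951: |R|=0.66119 <1
  x=-10.457: |R|=1.01764 >1
  x=-10.203: |R|=1.00799 >1
  x=-10.057: |R|=1.00227 >1
So |R|<1 on (-10.0000, 0).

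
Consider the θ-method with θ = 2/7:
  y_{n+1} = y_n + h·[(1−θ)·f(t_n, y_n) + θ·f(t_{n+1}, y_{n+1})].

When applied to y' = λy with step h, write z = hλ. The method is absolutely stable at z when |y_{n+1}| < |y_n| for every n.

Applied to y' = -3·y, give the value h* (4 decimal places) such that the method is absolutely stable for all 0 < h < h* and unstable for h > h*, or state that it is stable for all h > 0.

(-4.6667,0); λ=-3 ⇒ h* = (14/3)/3 = 1.5556.

Set f=λy, z=hλ:
  y_{n+1} = y_n + z·[5/7·y_n + 2/7·y_{n+1}] ⇒ (1 − 2/7z)y_{n+1} = (1 + 5/7z)y_n
  Hence R(z) = (1 + 5/7z)/(1 − 2/7z).

Need |R(x)|<1, x<0.
x=-1: |R|=0.2222
R=−1: 1+5/7x = −1+2/7x ⇒ -3/7x=2 ⇒ x=2/(-3/7)=-4.6667
Confirm numerically:
  x=-4.556: |R|=0.97939 <1
  x=-4.483: |R|=0.96549 <1
  x=-4.110: |R|=0.89028 <1
  x=-3.271: |R|=0.69081 <1
  x=-4.771: |R|=1.01892 >1
  x=-4.756: |R|=1.01623 >1
Interval (-4.6667, 0).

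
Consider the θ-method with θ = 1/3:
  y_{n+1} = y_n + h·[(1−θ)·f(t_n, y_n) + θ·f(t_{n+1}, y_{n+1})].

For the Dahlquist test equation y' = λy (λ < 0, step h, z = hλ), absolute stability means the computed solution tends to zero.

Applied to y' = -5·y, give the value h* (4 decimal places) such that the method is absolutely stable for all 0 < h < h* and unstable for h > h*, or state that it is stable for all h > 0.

(-6.0000,0); λ=-5 ⇒ h* = (6)/5 = 1.2000.

With y'=λy (z=hλ):
  y_{n+1} = y_n + z·[2/3·y_n + 1/3·y_{n+1}] ⇒ (1 − 1/3z)y_{n+1} = (1 + 2/3z)y_n
  ⇒ R(z) = (1 + 2/3z)/(1 − 1/3z).

Need |R(x)|<1, x<0.
x=-1.76: |R|=0.1092
R=−1: 1+2/3x = −1+1/3x ⇒ -1/3x=2 ⇒ x=2/(-1/3)=-6.0000
Confirm numerically:
  x=-4.843: |R|=0.85248 <1
  x=-4.462: |R|=0.79389 <1
  x=-3.613: |R|=0.63904 <1
  x=-2.733: |R|=0.43014 <1
  x=-6.464: |R|=1.04903 >1
  x=-6.208: |R|=1.02259 >1
Interval (-6.0000, 0).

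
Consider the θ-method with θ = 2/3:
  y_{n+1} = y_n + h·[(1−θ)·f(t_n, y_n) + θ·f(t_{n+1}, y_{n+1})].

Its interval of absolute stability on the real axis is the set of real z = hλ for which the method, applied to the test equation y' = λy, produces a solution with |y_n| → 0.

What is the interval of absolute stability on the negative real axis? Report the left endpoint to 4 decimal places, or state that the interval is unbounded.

With y'=λy (z=hλ):
  y_{n+1} = y_n + z·[1/3·y_n + 2/3·y_{n+1}] ⇒ (1 − 2/3z)y_{n+1} = (1 + 1/3z)y_n
  R(z) = (1 + 1/3z)/(1 − 2/3z).

Solve |R(x)|<1 on ℝ⁻.
x=-0.55: |R|=0.5976
x=-2: |R|=0.1429
x=-10: |R|=0.3043
x=-100: |R|=0.4778
θ=2/3≥1/2 ⇒ |1+1/3x|<|1−2/3x| ∀x<0 ⇒ interval (−∞,0).

(−∞, 0) — no finite endpoint.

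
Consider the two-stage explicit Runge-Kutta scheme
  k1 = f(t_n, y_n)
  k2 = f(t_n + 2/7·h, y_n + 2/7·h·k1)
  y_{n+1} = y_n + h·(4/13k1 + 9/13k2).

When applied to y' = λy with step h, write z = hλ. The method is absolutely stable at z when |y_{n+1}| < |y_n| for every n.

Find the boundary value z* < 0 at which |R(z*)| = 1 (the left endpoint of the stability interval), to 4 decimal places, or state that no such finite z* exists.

z* = -5.0556.

With y'=λy (z=hλ):
  k1=λy_n ⇒ h·k1=z·y_n;  k2=λ(1+2/7z)y_n ⇒ h·k2=z(1+2/7z)y_n
  y_{n+1}/y_n = 1 + 4/13z + 9/13z(1+2/7z) = 1 + z + 18/91z²
  R(z) = 1 + z + 18/91z².

Need |R(x)|<1, x<0.
x=-0.42: |R|=0.6149
R=1: x+18/91x²=0 ⇒ x=−91/18=-5.0556; min R=1−1/(4·18/91)=-0.2639>−1
Confirm numerically:
  x=-4.528: |R|=0.52750 <1
  x=-4.102: |R|=0.22630 <1
  x=-3.719: |R|=0.01679 <1
  x=-2.837: |R|=0.24498 <1
  x=-5.541: |R|=1.53206 >1
  x=-5.423: |R|=1.39415 >1
  x=-5.181: |R|=1.12856 >1
So |R|<1 on (-5.0556, 0).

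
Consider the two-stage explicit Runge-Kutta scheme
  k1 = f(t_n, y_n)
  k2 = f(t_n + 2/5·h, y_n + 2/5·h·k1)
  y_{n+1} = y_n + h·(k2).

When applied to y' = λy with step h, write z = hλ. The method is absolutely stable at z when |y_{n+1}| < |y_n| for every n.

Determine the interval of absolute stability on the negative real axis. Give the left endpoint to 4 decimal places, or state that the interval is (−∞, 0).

z∈(-2.5000,0).

Set f=λy, z=hλ:
  k1=λy_n ⇒ h·k1=z·y_n;  k2=λ(1+2/5z)y_n ⇒ h·k2=z(1+2/5z)y_n
  y_{n+1}/y_n = 1 + z(1+2/5z) = 1 + z + 2/5z²
  R(z) = 1 + z + 2/5z².

Boundary: |R(x)|=1, x<0.
x=-1.79: |R|=0.4916
R=1: x+2/5x²=0 ⇒ x=−5/2=-2.5000; min R=1−1/(4·2/5)=0.3750>−1
Confirm numerically:
  x=-1.574: |R|=0.41699 <1
  x=-1.333: |R|=0.37776 <1
  x=-1.063: |R|=0.38899 <1
  x=-2.876: |R|=1.43255 >1
  x=-2.555: |R|=1.05621 >1
Stable set (-2.5000, 0).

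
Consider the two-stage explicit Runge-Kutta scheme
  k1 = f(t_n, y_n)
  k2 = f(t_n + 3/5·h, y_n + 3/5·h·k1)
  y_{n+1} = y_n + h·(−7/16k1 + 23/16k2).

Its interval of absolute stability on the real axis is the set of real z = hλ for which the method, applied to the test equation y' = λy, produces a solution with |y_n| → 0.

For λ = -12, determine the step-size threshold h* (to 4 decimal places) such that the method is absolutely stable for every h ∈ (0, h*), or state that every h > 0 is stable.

(-1.1594,0); λ=-12 ⇒ h* = (80/69)/12 = 0.0966.

With y'=λy (z=hλ):
  k1=λy_n ⇒ h·k1=z·y_n;  k2=λ(1+3/5z)y_n ⇒ h·k2=z(1+3/5z)y_n
  y_{n+1}/y_n = 1 − 7/16z + 23/16z(1+3/5z) = 1 + z + 69/80z²
  Hence R(z) = 1 + z + 69/80z².

Boundary: |R(x)|=1, x<0.
x=-1.04: |R|=0.8929
R=1: x+69/80x²=0 ⇒ x=−80/69=-1.1594; min R=1−1/(4·69/80)=0.7101>−1
Confirm numerically:
  x=-0.777: |R|=0.74372 <1
  x=-0.650: |R|=0.71441 <1
  x=-0.545: |R|=0.71118 <1
  x=-1.519: |R|=1.47110 >1
Stable set (-1.1594, 0).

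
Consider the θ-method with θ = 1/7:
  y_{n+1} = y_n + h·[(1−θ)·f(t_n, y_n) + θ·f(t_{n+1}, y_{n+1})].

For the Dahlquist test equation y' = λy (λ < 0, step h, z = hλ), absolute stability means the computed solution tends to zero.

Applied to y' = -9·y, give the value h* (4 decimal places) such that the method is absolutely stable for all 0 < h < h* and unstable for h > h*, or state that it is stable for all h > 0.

On y'=λy, z=hλ:
  y_{n+1} = y_n + z·[6/7·y_n + 1/7·y_{n+1}] ⇒ (1 − 1/7z)y_{n+1} = (1 + 6/7z)y_n
  ⇒ R(z) = (1 + 6/7z)/(1 − 1/7z).

Find x<0 with |R(x)|<1.
x=-1.03: |R|=0.1021
R=−1: 1+6/7x = −1+1/7x ⇒ -5/7x=2 ⇒ x=2/(-5/7)=-2.8000
Confirm numerically:
  x=-2.662: |R|=0.92859 <1
  x=-2.061: |R|=0.59221 <1
  x=-1.287: |R|=0.08712 <1
  x=-3.307: |R|=1.24595 >1
  x=-3.237: |R|=1.21344 >1
  x=-2.871: |R|=1.03596 >1
Interval (-2.8000, 0).

(-2.8000,0); λ=-9 ⇒ h* = (14/5)/9 = 0.3111.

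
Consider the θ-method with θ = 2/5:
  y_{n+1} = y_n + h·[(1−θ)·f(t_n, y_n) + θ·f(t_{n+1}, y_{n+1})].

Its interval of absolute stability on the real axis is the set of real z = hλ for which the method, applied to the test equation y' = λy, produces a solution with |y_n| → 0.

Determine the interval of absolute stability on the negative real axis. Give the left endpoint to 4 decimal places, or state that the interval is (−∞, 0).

z∈(-10.0000,0).

Test eqn y'=λy, z=hλ:
  y_{n+1} = y_n + z·[3/5·y_n + 2/5·y_{n+1}] ⇒ (1 − 2/5z)y_{n+1} = (1 + 3/5z)y_n
  R(z) = (1 + 3/5z)/(1 − 2/5z).

Solve |R(x)|<1 on ℝ⁻.
x=-0.42: |R|=0.6404
R=−1: 1+3/5x = −1+2/5x ⇒ -1/5x=2 ⇒ x=2/(-1/5)=-10.0000
Confirm numerically:
  x=-8.318: |R|=0.92226 <1
  x=-7.835: |R|=0.89526 <1
  x=-4.426: |R|=0.59760 <1
  x=-10.458: |R|=1.01767 >1
  x=-10.045: |R|=1.00179 >1
Stable set (-10.0000, 0).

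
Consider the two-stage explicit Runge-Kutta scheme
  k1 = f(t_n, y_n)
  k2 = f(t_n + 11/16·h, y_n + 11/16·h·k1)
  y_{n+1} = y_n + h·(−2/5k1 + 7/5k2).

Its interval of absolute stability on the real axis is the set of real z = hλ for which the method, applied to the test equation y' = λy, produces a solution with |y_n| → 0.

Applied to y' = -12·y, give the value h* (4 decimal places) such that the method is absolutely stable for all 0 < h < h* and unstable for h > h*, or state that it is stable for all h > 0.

(-1.0390,0); λ=-12 ⇒ h* = (80/77)/12 = 0.0866.

Test eqn y'=λy, z=hλ:
  k1=λy_n ⇒ h·k1=z·y_n;  k2=λ(1+11/16z)y_n ⇒ h·k2=z(1+11/16z)y_n
  y_{n+1}/y_n = 1 − 2/5z + 7/5z(1+11/16z) = 1 + z + 77/80z²
  ⇒ R(z) = 1 + z + 77/80z².

Solve |R(x)|<1 on ℝ⁻.
x=-1.11: |R|=1.0759
R=1: x+77/80x²=0 ⇒ x=−80/77=-1.0390; min R=1−1/(4·77/80)=0.7403>−1
Confirm numerically:
  x=-0.834: |R|=0.83547 <1
  x=-0.569: |R|=0.74262 <1
  x=-0.507: |R|=0.74041 <1
  x=-0.422: |R|=0.74941 <1
  x=-1.452: |R|=1.57724 >1
  x=-1.191: |R|=1.17429 >1
  x=-1.109: |R|=1.07476 >1
So |R|<1 on (-1.0390, 0).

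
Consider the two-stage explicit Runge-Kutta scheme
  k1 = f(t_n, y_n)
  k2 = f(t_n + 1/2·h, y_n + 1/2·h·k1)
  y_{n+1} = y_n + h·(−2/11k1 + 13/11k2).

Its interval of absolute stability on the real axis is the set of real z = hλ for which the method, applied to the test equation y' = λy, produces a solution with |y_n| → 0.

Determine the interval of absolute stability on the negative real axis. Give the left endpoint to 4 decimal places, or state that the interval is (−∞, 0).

(-1.6923, 0).

Set f=λy, z=hλ:
  k1=λy_n ⇒ h·k1=z·y_n;  k2=λ(1+1/2z)y_n ⇒ h·k2=z(1+1/2z)y_n
  y_{n+1}/y_n = 1 − 2/11z + 13/11z(1+1/2z) = 1 + z + 13/22z²
  R(z) = 1 + z + 13/22z².

Need |R(x)|<1, x<0.
x=-1.43: |R|=0.7783
R=1: x+13/22x²=0 ⇒ x=−22/13=-1.6923; min R=1−1/(4·13/22)=0.5769>−1
Confirm numerically:
  x=-1.005: |R|=0.59183 <1
  x=-0.936: |R|=0.58169 <1
  x=-0.872: |R|=0.57732 <1
  x=-0.743: |R|=0.58321 <1
  x=-2.196: |R|=1.65361 >1
  x=-1.762: |R|=1.07256 >1
Stable set (-1.6923, 0).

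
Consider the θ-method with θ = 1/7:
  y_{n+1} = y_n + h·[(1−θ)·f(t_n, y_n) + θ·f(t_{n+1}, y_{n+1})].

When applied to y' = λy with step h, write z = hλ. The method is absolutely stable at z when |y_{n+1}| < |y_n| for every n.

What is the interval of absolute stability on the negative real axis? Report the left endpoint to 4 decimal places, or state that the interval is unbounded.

(-2.8000, 0).

On y'=λy, z=hλ:
  y_{n+1} = y_n + z·[6/7·y_n + 1/7·y_{n+1}] ⇒ (1 − 1/7z)y_{n+1} = (1 + 6/7z)y_n
  so R(z) = (1 + 6/7z)/(1 − 1/7z).

Solve |R(x)|<1 on ℝ⁻.
x=-0.84: |R|=0.2500
R=−1: 1+6/7x = −1+1/7x ⇒ -5/7x=2 ⇒ x=2/(-5/7)=-2.8000
Confirm numerically:
  x=-2.767: |R|=0.98311 <1
  x=-2.749: |R|=0.97384 <1
  x=-1.328: |R|=0.11623 <1
  x=-1.238: |R|=0.05195 <1
  x=-3.062: |R|=1.13019 >1
  x=-2.872: |R|=1.03647 >1
Interval (-2.8000, 0).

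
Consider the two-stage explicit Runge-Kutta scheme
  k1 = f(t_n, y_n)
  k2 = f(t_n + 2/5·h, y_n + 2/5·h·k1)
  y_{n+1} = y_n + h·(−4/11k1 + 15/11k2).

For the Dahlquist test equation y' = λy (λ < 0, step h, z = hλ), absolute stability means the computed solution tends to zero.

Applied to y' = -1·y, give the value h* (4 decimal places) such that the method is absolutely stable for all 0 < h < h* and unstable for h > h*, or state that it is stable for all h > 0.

With y'=λy (z=hλ):
  k1=λy_n ⇒ h·k1=z·y_n;  k2=λ(1+2/5z)y_n ⇒ h·k2=z(1+2/5z)y_n
  y_{n+1}/y_n = 1 − 4/11z + 15/11z(1+2/5z) = 1 + z + 6/11z²
  Hence R(z) = 1 + z + 6/11z².

Find x<0 with |R(x)|<1.
x=-1.68: |R|=0.8595
R=1: x+6/11x²=0 ⇒ x=−11/6=-1.8333; min R=1−1/(4·6/11)=0.5417>−1
Confirm numerically:
  x=-1.656: |R|=0.83982 <1
  x=-1.553: |R|=0.76253 <1
  x=-1.491: |R|=0.72159 <1
  x=-1.329: |R|=0.63440 <1
  x=-2.196: |R|=1.43441 >1
  x=-2.108: |R|=1.31582 >1
Stable set (-1.8333, 0).

(-1.8333,0); λ=-1 ⇒ h* = (11/6)/1 = 1.8333.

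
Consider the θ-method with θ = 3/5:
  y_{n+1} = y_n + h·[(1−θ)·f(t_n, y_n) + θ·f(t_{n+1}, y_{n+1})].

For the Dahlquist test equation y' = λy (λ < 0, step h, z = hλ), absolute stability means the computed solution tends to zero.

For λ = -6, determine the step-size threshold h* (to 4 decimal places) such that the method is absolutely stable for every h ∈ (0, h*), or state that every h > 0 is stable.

unbounded; (−∞, 0). Any h>0 works for λ=-6.

Set f=λy, z=hλ:
  y_{n+1} = y_n + z·[2/5·y_n + 3/5·y_{n+1}] ⇒ (1 − 3/5z)y_{n+1} = (1 + 2/5z)y_n
  so R(z) = (1 + 2/5z)/(1 − 3/5z).

Boundary: |R(x)|=1, x<0.
x=-0.64: |R|=0.5376
x=-2: |R|=0.0909
x=-10: |R|=0.4286
x=-100: |R|=0.6393
θ=3/5≥1/2 ⇒ |1+2/5x|<|1−3/5x| ∀x<0 ⇒ interval (−∞,0).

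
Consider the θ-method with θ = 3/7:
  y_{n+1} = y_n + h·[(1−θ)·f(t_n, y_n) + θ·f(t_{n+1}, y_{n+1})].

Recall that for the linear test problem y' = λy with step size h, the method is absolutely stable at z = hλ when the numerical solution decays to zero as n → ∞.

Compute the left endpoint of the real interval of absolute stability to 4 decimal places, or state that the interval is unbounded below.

Test eqn y'=λy, z=hλ:
  y_{n+1} = y_n + z·[4/7·y_n + 3/7·y_{n+1}] ⇒ (1 − 3/7z)y_{n+1} = (1 + 4/7z)y_n
  R(z) = (1 + 4/7z)/(1 − 3/7z).

Boundary: |R(x)|=1, x<0.
x=-1.48: |R|=0.0944
R=−1: 1+4/7x = −1+3/7x ⇒ -1/7x=2 ⇒ x=2/(-1/7)=-14.0000
Confirm numerically:
  x=-12.767: |R|=0.97278 <1
  x=-9.153: |R|=0.85934 <1
  x=-6.579: |R|=0.72244 <1
  x=-14.443: |R|=1.00880 >1
  x=-14.198: |R|=1.00399 >1
Stable set (-14.0000, 0).

z* = -14.0000.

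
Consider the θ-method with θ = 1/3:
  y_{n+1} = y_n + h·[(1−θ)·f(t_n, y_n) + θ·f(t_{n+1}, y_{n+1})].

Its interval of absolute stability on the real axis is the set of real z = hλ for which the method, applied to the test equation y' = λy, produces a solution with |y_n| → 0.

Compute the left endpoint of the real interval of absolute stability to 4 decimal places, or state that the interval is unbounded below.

z* = -6.0000.

With y'=λy (z=hλ):
  y_{n+1} = y_n + z·[2/3·y_n + 1/3·y_{n+1}] ⇒ (1 − 1/3z)y_{n+1} = (1 + 2/3z)y_n
  R(z) = (1 + 2/3z)/(1 − 1/3z).

Boundary: |R(x)|=1, x<0.
x=-1.52: |R|=0.0088
R=−1: 1+2/3x = −1+1/3x ⇒ -1/3x=2 ⇒ x=2/(-1/3)=-6.0000
Confirm numerically:
  x=-5.843: |R|=0.98225 <1
  x=-3.762: |R|=0.66903 <1
  x=-2.437: |R|=0.34468 <1
  x=-6.564: |R|=1.05897 >1
  x=-6.414: |R|=1.04398 >1
  x=-6.283: |R|=1.03049 >1
So |R|<1 on (-6.0000, 0).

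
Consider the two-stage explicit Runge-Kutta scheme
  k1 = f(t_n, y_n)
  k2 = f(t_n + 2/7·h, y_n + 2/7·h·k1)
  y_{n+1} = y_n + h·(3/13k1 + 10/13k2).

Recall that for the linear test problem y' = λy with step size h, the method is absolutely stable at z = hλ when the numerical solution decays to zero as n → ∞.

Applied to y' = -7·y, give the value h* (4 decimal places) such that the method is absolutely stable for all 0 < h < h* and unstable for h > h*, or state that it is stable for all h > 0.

(-4.5500,0); λ=-7 ⇒ h* = (91/20)/7 = 0.6500.

Test eqn y'=λy, z=hλ:
  k1=λy_n ⇒ h·k1=z·y_n;  k2=λ(1+2/7z)y_n ⇒ h·k2=z(1+2/7z)y_n
  y_{n+1}/y_n = 1 + 3/13z + 10/13z(1+2/7z) = 1 + z + 20/91z²
  R(z) = 1 + z + 20/91z².

Find x<0 with |R(x)|<1.
x=-1.71: |R|=0.0673
R=1: x+20/91x²=0 ⇒ x=−91/20=-4.5500; min R=1−1/(4·20/91)=-0.1375>−1
Confirm numerically:
  x=-2.942: |R|=0.03972 <1
  x=-2.857: |R|=0.06306 <1
  x=-2.775: |R|=0.08255 <1
  x=-4.768: |R|=1.22844 >1
  x=-4.668: |R|=1.12106 >1
Interval (-4.5500, 0).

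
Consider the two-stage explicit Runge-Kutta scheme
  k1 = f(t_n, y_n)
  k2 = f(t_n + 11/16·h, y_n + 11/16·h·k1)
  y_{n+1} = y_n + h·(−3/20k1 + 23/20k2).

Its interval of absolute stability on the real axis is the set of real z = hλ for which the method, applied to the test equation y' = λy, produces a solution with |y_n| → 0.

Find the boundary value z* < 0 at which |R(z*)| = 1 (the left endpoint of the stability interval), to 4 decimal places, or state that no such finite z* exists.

z* = -1.2648.

Set f=λy, z=hλ:
  k1=λy_n ⇒ h·k1=z·y_n;  k2=λ(1+11/16z)y_n ⇒ h·k2=z(1+11/16z)y_n
  y_{n+1}/y_n = 1 − 3/20z + 23/20z(1+11/16z) = 1 + z + 253/320z²
  ⇒ R(z) = 1 + z + 253/320z².

Find x<0 with |R(x)|<1.
x=-1.37: |R|=1.1139
R=1: x+253/320x²=0 ⇒ x=−320/253=-1.2648; min R=1−1/(4·253/320)=0.6838>−1
Confirm numerically:
  x=-1.226: |R|=0.96237 <1
  x=-0.944: |R|=0.76055 <1
  x=-0.895: |R|=0.73831 <1
  x=-0.816: |R|=0.71044 <1
  x=-1.807: |R|=1.77459 >1
  x=-1.520: |R|=1.30666 >1
  x=-1.391: |R|=1.13877 >1
Stable set (-1.2648, 0).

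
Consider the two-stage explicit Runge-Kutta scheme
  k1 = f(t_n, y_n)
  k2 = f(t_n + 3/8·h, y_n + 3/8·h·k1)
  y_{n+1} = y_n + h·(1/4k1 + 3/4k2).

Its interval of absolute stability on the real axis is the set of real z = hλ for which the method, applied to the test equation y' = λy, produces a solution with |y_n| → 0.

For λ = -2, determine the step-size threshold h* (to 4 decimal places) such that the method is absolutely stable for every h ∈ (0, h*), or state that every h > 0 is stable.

(-3.5556,0); λ=-2 ⇒ h* = (32/9)/2 = 1.7778.

Test eqn y'=λy, z=hλ:
  k1=λy_n ⇒ h·k1=z·y_n;  k2=λ(1+3/8z)y_n ⇒ h·k2=z(1+3/8z)y_n
  y_{n+1}/y_n = 1 + 1/4z + 3/4z(1+3/8z) = 1 + z + 9/32z²
  Hence R(z) = 1 + z + 9/32z².

Need |R(x)|<1, x<0.
x=-1.07: |R|=0.2520
R=1: x+9/32x²=0 ⇒ x=−32/9=-3.5556; min R=1−1/(4·9/32)=0.1111>−1
Confirm numerically:
  x=-2.877: |R|=0.45094 <1
  x=-1.724: |R|=0.11192 <1
  x=-1.566: |R|=0.12373 <1
  x=-1.448: |R|=0.14170 <1
  x=-4.140: |R|=1.68051 >1
  x=-3.927: |R|=1.41025 >1
  x=-3.844: |R|=1.31184 >1
So |R|<1 on (-3.5556, 0).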